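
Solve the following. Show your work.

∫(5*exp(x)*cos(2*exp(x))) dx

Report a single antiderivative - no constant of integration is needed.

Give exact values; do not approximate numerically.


Step 1. Substitute u = exp(x), turning ∫(5*exp(x)*cos(2*exp(x))) dx into ∫(5*cos(2*u)) du: now ∫(5*cos(2*u)) du.
Step 2. Evaluate the standard form: now 5*sin(2*u)/2.
Step 3. Substitute back u = exp(x): now 5*sin(2*exp(x))/2.
Answer: 5*sin(2*exp(x))/2.


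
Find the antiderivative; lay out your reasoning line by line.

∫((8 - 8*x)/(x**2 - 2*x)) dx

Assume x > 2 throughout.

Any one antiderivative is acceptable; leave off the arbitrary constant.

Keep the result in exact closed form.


Step 1. Decompose ∫((8 - 8*x)/(x**2 - 2*x)) dx by partial fractions, (8 - 8*x)/(x**2 - 2*x) = -4/(x - 2) - 4/x: now ∫(-4/x) dx + ∫(-4/(x - 2)) dx.
Step 2. Evaluate the standard form [assuming x > 0]: now -4*log(x) + ∫(-4/(x - 2)) dx.
Step 3. Evaluate the standard form [assuming x > 2]: now -4*log(x) - 4*log(x - 2).
Answer: -4*log(x) - 4*log(x - 2).


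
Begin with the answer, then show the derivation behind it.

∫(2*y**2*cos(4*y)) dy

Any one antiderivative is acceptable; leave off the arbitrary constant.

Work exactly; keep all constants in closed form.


The answer is y**2*sin(4*y)/2 + y*cos(4*y)/4 - sin(4*y)/16.
Step 1. Integrate ∫(2*y**2*cos(4*y)) dy by parts with u = y**2, dv = (2*cos(4*y)) dy, so v = sin(4*y)/2: now y**2*sin(4*y)/2 + ∫(-y*sin(4*y)) dy.
Step 2. Integrate ∫(-y*sin(4*y)) dy by parts with u = y, dv = (-sin(4*y)) dy, so v = cos(4*y)/4: now y**2*sin(4*y)/2 + y*cos(4*y)/4 + ∫(-cos(4*y)/4) dy.
Step 3. Evaluate the standard form: now y**2*sin(4*y)/2 + y*cos(4*y)/4 - sin(4*y)/16.
Answer: y**2*sin(4*y)/2 + y*cos(4*y)/4 - sin(4*y)/16.


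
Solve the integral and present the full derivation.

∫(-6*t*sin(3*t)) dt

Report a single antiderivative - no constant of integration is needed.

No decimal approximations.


Step 1. Integrate ∫(-6*t*sin(3*t)) dt by parts with u = t, dv = (-6*sin(3*t)) dt, so v = 2*cos(3*t): now 2*t*cos(3*t) + ∫(-2*cos(3*t)) dt.
Step 2. Evaluate the standard form: now 2*t*cos(3*t) - 2*sin(3*t)/3.
Answer: 2*t*cos(3*t) - 2*sin(3*t)/3.


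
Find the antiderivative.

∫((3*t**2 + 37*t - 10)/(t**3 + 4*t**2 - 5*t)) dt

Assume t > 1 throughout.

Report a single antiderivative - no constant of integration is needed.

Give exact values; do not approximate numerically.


Answer: 2*log(t) + 5*log(t - 1) - 4*log(t + 5).


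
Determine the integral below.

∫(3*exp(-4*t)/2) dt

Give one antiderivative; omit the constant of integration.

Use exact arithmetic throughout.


Answer: -3*exp(-4*t)/8.


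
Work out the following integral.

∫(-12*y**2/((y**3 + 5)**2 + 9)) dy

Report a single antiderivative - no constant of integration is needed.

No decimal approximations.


Answer: -4*atan(y**3/3 + 5/3)/3.


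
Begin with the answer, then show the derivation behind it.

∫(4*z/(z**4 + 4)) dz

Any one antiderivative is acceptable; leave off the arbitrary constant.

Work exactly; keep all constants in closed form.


The answer is atan(z**2/2).
Step 1. Substitute u = z**2, turning ∫(4*z/(z**4 + 4)) dz into ∫(2/(u**2 + 4)) du: now ∫(2/(u**2 + 4)) du.
Step 2. Evaluate the standard form: now atan(u/2).
Step 3. Substitute back u = z**2: now atan(z**2/2).
Answer: atan(z**2/2).


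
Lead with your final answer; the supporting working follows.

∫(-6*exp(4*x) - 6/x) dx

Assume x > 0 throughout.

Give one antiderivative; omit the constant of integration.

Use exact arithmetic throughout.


The answer is -3*exp(4*x)/2 - 6*log(x).
Step 1. Rewrite: now ∫(-6/x) dx + ∫(-6*exp(4*x)) dx.
Step 2. Evaluate the standard form [assuming x > 0]: now -6*log(x) + ∫(-6*exp(4*x)) dx.
Step 3. Evaluate the standard form: now -3*exp(4*x)/2 - 6*log(x).
Answer: -3*exp(4*x)/2 - 6*log(x).


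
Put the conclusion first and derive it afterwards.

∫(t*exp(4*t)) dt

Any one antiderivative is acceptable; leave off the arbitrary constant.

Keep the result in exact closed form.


The answer is t*exp(4*t)/4 - exp(4*t)/16.
Step 1. Integrate ∫(t*exp(4*t)) dt by parts with u = t, dv = (exp(4*t)) dt, so v = exp(4*t)/4: now t*exp(4*t)/4 + ∫(-exp(4*t)/4) dt.
Step 2. Evaluate the standard form: now t*exp(4*t)/4 - exp(4*t)/16.
Answer: t*exp(4*t)/4 - exp(4*t)/16.


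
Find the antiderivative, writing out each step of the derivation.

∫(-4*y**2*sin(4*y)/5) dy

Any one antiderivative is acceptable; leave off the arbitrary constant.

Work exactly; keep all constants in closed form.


Step 1. Integrate ∫(-4*y**2*sin(4*y)/5) dy by parts with u = y**2, dv = (-4*sin(4*y)/5) dy, so v = cos(4*y)/5: now y**2*cos(4*y)/5 + ∫(-2*y*cos(4*y)/5) dy.
Step 2. Integrate ∫(-2*y*cos(4*y)/5) dy by parts with u = y, dv = (-2*cos(4*y)/5) dy, so v = -sin(4*y)/10: now y**2*cos(4*y)/5 - y*sin(4*y)/10 + ∫(sin(4*y)/10) dy.
Step 3. Evaluate the standard form: now y**2*cos(4*y)/5 - y*sin(4*y)/10 - cos(4*y)/40.
Answer: y**2*cos(4*y)/5 - y*sin(4*y)/10 - cos(4*y)/40.


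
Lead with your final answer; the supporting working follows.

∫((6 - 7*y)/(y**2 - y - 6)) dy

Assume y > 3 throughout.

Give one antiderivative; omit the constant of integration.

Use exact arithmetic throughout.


The answer is -3*log(y - 3) - 4*log(y + 2).
Step 1. Decompose ∫((6 - 7*y)/(y**2 - y - 6)) dy by partial fractions, (6 - 7*y)/(y**2 - y - 6) = -4/(y + 2) - 3/(y - 3): now ∫(-3/(y - 3)) dy + ∫(-4/(y + 2)) dy.
Step 2. Evaluate the standard form [assuming y > 3]: now -3*log(y - 3) + ∫(-4/(y + 2)) dy.
Step 3. Evaluate the standard form [assuming y > -2]: now -3*log(y - 3) - 4*log(y + 2).
Answer: -3*log(y - 3) - 4*log(y + 2).


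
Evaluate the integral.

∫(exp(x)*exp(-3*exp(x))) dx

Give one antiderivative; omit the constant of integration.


Answer: -exp(-3*exp(x))/3.


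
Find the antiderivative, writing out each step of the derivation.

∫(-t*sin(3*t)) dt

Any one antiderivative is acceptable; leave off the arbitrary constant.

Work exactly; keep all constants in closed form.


Step 1. Integrate ∫(-t*sin(3*t)) dt by parts with u = t, dv = (-sin(3*t)) dt, so v = cos(3*t)/3: now t*cos(3*t)/3 + ∫(-cos(3*t)/3) dt.
Step 2. Evaluate the standard form: now t*cos(3*t)/3 - sin(3*t)/9.
Answer: t*cos(3*t)/3 - sin(3*t)/9.


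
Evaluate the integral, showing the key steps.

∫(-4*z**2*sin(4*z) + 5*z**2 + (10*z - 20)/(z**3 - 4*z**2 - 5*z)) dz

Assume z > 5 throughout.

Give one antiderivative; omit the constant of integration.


Step 1. Rewrite: now ∫(5*z**2) dz + ∫(-4*z**2*sin(4*z)) dz + ∫((10*z - 20)/(z**3 - 4*z**2 - 5*z)) dz.
Step 2. Evaluate the standard form: now 5*z**3/3 + ∫(-4*z**2*sin(4*z)) dz + ∫((10*z - 20)/(z**3 - 4*z**2 - 5*z)) dz.
Step 3. Decompose ∫((10*z - 20)/(z**3 - 4*z**2 - 5*z)) dz by partial fractions, (10*z - 20)/(z**3 - 4*z**2 - 5*z) = -5/(z + 1) + 1/(z - 5) + 4/z: now 5*z**3/3 + ∫(4/z) dz + ∫(-4*z**2*sin(4*z)) dz + ∫(1/(z - 5)) dz + ∫(-5/(z + 1)) dz.
Step 4. Evaluate the standard form [assuming z > 5]: now 5*z**3/3 + log(z - 5) + ∫(4/z) dz + ∫(-4*z**2*sin(4*z)) dz + ∫(-5/(z + 1)) dz.
Step 5. Evaluate the standard form [assuming z > 0]: now 5*z**3/3 + 4*log(z) + log(z - 5) + ∫(-4*z**2*sin(4*z)) dz + ∫(-5/(z + 1)) dz.
Step 6. Evaluate the standard form [assuming z > -1]: now 5*z**3/3 + 4*log(z) + log(z - 5) - 5*log(z + 1) + ∫(-4*z**2*sin(4*z)) dz.
Step 7. Integrate ∫(-4*z**2*sin(4*z)) dz by parts with u = z**2, dv = (-4*sin(4*z)) dz, so v = cos(4*z): now 5*z**3/3 + z**2*cos(4*z) + 4*log(z) + log(z - 5) - 5*log(z + 1) + ∫(-2*z*cos(4*z)) dz.
Step 8. Integrate ∫(-2*z*cos(4*z)) dz by parts with u = z, dv = (-2*cos(4*z)) dz, so v = -sin(4*z)/2: now 5*z**3/3 + z**2*cos(4*z) - z*sin(4*z)/2 + 4*log(z) + log(z - 5) - 5*log(z + 1) + ∫(sin(4*z)/2) dz.
Step 9. Evaluate the standard form: now 5*z**3/3 + z**2*cos(4*z) - z*sin(4*z)/2 + 4*log(z) + log(z - 5) - 5*log(z + 1) - cos(4*z)/8.
Answer: 5*z**3/3 + z**2*cos(4*z) - z*sin(4*z)/2 + 4*log(z) + log(z - 5) - 5*log(z + 1) - cos(4*z)/8.


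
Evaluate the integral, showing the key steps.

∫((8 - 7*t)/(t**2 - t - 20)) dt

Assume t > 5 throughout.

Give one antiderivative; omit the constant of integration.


Step 1. Decompose ∫((8 - 7*t)/(t**2 - t - 20)) dt by partial fractions, (8 - 7*t)/(t**2 - t - 20) = -4/(t + 4) - 3/(t - 5): now ∫(-3/(t - 5)) dt + ∫(-4/(t + 4)) dt.
Step 2. Evaluate the standard form [assuming t > 5]: now -3*log(t - 5) + ∫(-4/(t + 4)) dt.
Step 3. Evaluate the standard form [assuming t > -4]: now -3*log(t - 5) - 4*log(t + 4).
Answer: -3*log(t - 5) - 4*log(t + 4).


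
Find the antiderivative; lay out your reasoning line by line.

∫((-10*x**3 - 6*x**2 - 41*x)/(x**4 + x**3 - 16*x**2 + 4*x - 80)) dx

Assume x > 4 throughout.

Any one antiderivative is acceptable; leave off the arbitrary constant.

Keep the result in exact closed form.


Step 1. Decompose ∫((-10*x**3 - 6*x**2 - 41*x)/(x**4 + x**3 - 16*x**2 + 4*x - 80)) dx by partial fractions, (-10*x**3 - 6*x**2 - 41*x)/(x**4 + x**3 - 16*x**2 + 4*x - 80) = -1/(x**2 + 4) - 5/(x + 5) - 5/(x - 4): now ∫(-5/(x - 4)) dx + ∫(-5/(x + 5)) dx + ∫(-1/(x**2 + 4)) dx.
Step 2. Evaluate the standard form [assuming x > -5]: now -5*log(x + 5) + ∫(-5/(x - 4)) dx + ∫(-1/(x**2 + 4)) dx.
Step 3. Evaluate the standard form [assuming x > 4]: now -5*log(x - 4) - 5*log(x + 5) + ∫(-1/(x**2 + 4)) dx.
Step 4. Evaluate the standard form: now -5*log(x - 4) - 5*log(x + 5) - atan(x/2)/2.
Answer: -5*log(x - 4) - 5*log(x + 5) - atan(x/2)/2.


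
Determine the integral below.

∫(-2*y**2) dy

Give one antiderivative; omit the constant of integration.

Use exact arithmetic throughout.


Answer: -2*y**3/3.


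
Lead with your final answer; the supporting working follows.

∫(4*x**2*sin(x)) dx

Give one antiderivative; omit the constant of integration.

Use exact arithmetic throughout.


The answer is -4*x**2*cos(x) + 8*x*sin(x) + 8*cos(x).
Step 1. Integrate ∫(4*x**2*sin(x)) dx by parts with u = x**2, dv = (4*sin(x)) dx, so v = -4*cos(x): now -4*x**2*cos(x) + ∫(8*x*cos(x)) dx.
Step 2. Integrate ∫(8*x*cos(x)) dx by parts with u = x, dv = (8*cos(x)) dx, so v = 8*sin(x): now -4*x**2*cos(x) + 8*x*sin(x) + ∫(-8*sin(x)) dx.
Step 3. Evaluate the standard form: now -4*x**2*cos(x) + 8*x*sin(x) + 8*cos(x).
Answer: -4*x**2*cos(x) + 8*x*sin(x) + 8*cos(x).


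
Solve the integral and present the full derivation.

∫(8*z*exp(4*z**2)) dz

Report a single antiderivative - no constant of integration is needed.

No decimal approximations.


Step 1. Substitute u = z**2, turning ∫(8*z*exp(4*z**2)) dz into ∫(4*exp(4*u)) du: now ∫(4*exp(4*u)) du.
Step 2. Evaluate the standard form: now exp(4*u).
Step 3. Substitute back u = z**2: now exp(4*z**2).
Answer: exp(4*z**2).


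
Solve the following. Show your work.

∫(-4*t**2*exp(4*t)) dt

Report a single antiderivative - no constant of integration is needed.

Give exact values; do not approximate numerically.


Step 1. Integrate ∫(-4*t**2*exp(4*t)) dt by parts with u = t**2, dv = (-4*exp(4*t)) dt, so v = -exp(4*t): now -t**2*exp(4*t) + ∫(2*t*exp(4*t)) dt.
Step 2. Integrate ∫(2*t*exp(4*t)) dt by parts with u = t, dv = (2*exp(4*t)) dt, so v = exp(4*t)/2: now -t**2*exp(4*t) + t*exp(4*t)/2 + ∫(-exp(4*t)/2) dt.
Step 3. Evaluate the standard form: now -t**2*exp(4*t) + t*exp(4*t)/2 - exp(4*t)/8.
Answer: -t**2*exp(4*t) + t*exp(4*t)/2 - exp(4*t)/8.


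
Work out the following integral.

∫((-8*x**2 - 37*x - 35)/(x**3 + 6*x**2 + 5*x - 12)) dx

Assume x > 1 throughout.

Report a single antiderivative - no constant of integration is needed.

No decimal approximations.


Answer: -4*log(x - 1) - log(x + 3) - 3*log(x + 4).


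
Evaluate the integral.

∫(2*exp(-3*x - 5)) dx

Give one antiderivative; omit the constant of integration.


Answer: -2*exp(-3*x - 5)/3.


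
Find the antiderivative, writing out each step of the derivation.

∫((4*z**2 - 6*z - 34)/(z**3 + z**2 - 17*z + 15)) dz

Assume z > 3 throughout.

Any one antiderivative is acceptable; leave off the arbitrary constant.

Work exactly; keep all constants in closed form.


Step 1. Decompose ∫((4*z**2 - 6*z - 34)/(z**3 + z**2 - 17*z + 15)) dz by partial fractions, (4*z**2 - 6*z - 34)/(z**3 + z**2 - 17*z + 15) = 2/(z + 5) + 3/(z - 1) - 1/(z - 3): now ∫(-1/(z - 3)) dz + ∫(3/(z - 1)) dz + ∫(2/(z + 5)) dz.
Step 2. Evaluate the standard form [assuming z > -5]: now 2*log(z + 5) + ∫(-1/(z - 3)) dz + ∫(3/(z - 1)) dz.
Step 3. Evaluate the standard form [assuming z > 3]: now -log(z - 3) + 2*log(z + 5) + ∫(3/(z - 1)) dz.
Step 4. Evaluate the standard form [assuming z > 1]: now -log(z - 3) + 3*log(z - 1) + 2*log(z + 5).
Answer: -log(z - 3) + 3*log(z - 1) + 2*log(z + 5).


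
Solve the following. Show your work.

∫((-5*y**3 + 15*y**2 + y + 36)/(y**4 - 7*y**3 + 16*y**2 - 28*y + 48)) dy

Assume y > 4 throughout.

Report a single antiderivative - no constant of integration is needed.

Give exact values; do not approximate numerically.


Step 1. Decompose ∫((-5*y**3 + 15*y**2 + y + 36)/(y**4 - 7*y**3 + 16*y**2 - 28*y + 48)) dy by partial fractions, (-5*y**3 + 15*y**2 + y + 36)/(y**4 - 7*y**3 + 16*y**2 - 28*y + 48) = -3/(y**2 + 4) - 3/(y - 3) - 2/(y - 4): now ∫(-2/(y - 4)) dy + ∫(-3/(y - 3)) dy + ∫(-3/(y**2 + 4)) dy.
Step 2. Evaluate the standard form [assuming y > 4]: now -2*log(y - 4) + ∫(-3/(y - 3)) dy + ∫(-3/(y**2 + 4)) dy.
Step 3. Evaluate the standard form [assuming y > 3]: now -2*log(y - 4) - 3*log(y - 3) + ∫(-3/(y**2 + 4)) dy.
Step 4. Evaluate the standard form: now -2*log(y - 4) - 3*log(y - 3) - 3*atan(y/2)/2.
Answer: -2*log(y - 4) - 3*log(y - 3) - 3*atan(y/2)/2.


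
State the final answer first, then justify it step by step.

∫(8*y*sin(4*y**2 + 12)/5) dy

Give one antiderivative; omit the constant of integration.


The answer is -cos(4*y**2 + 12)/5.
Step 1. Substitute u = y**2 + 3, turning ∫(8*y*sin(4*y**2 + 12)/5) dy into ∫(4*sin(4*u)/5) du: now ∫(4*sin(4*u)/5) du.
Step 2. Evaluate the standard form: now -cos(4*u)/5.
Step 3. Substitute back u = y**2 + 3: now -cos(4*y**2 + 12)/5.
Answer: -cos(4*y**2 + 12)/5.


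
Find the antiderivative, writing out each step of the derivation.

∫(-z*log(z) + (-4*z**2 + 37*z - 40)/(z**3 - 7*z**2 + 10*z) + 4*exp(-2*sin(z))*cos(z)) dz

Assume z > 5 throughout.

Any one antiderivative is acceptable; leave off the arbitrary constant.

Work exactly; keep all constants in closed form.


Step 1. Rewrite: now ∫(-z*log(z)) dz + ∫((-4*z**2 + 37*z - 40)/(z**3 - 7*z**2 + 10*z)) dz + ∫(4*exp(-2*sin(z))*cos(z)) dz.
Step 2. Decompose ∫((-4*z**2 + 37*z - 40)/(z**3 - 7*z**2 + 10*z)) dz by partial fractions, (-4*z**2 + 37*z - 40)/(z**3 - 7*z**2 + 10*z) = -3/(z - 2) + 3/(z - 5) - 4/z: now ∫(-4/z) dz + ∫(-z*log(z)) dz + ∫(4*exp(-2*sin(z))*cos(z)) dz + ∫(3/(z - 5)) dz + ∫(-3/(z - 2)) dz.
Step 3. Evaluate the standard form [assuming z > 2]: now -3*log(z - 2) + ∫(-4/z) dz + ∫(-z*log(z)) dz + ∫(4*exp(-2*sin(z))*cos(z)) dz + ∫(3/(z - 5)) dz.
Step 4. Evaluate the standard form [assuming z > 5]: now 3*log(z - 5) - 3*log(z - 2) + ∫(-4/z) dz + ∫(-z*log(z)) dz + ∫(4*exp(-2*sin(z))*cos(z)) dz.
Step 5. Evaluate the standard form [assuming z > 0]: now -4*log(z) + 3*log(z - 5) - 3*log(z - 2) + ∫(-z*log(z)) dz + ∫(4*exp(-2*sin(z))*cos(z)) dz.
Step 6. Integrate ∫(-z*log(z)) dz by parts with u = log(z), dv = (-z) dz, so v = -z**2/2 [assuming z > 0]: now -z**2*log(z)/2 - 4*log(z) + 3*log(z - 5) - 3*log(z - 2) + ∫(z/2) dz + ∫(4*exp(-2*sin(z))*cos(z)) dz.
Step 7. Evaluate the standard form: now -z**2*log(z)/2 + z**2/4 - 4*log(z) + 3*log(z - 5) - 3*log(z - 2) + ∫(4*exp(-2*sin(z))*cos(z)) dz.
Step 8. Substitute u = sin(z), turning ∫(4*exp(-2*sin(z))*cos(z)) dz into ∫(4*exp(-2*u)) du: now -z**2*log(z)/2 + z**2/4 - 4*log(z) + 3*log(z - 5) - 3*log(z - 2) + ∫(4*exp(-2*u)) du.
Step 9. Evaluate the standard form: now -z**2*log(z)/2 + z**2/4 - 4*log(z) + 3*log(z - 5) - 3*log(z - 2) - 2*exp(-2*u).
Step 10. Substitute back u = sin(z): now -z**2*log(z)/2 + z**2/4 - 4*log(z) + 3*log(z - 5) - 3*log(z - 2) - 2*exp(-2*sin(z)).
Answer: -z**2*log(z)/2 + z**2/4 - 4*log(z) + 3*log(z - 5) - 3*log(z - 2) - 2*exp(-2*sin(z)).


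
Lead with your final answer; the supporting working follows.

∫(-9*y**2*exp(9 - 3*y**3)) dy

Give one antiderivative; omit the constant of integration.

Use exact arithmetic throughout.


The answer is exp(9 - 3*y**3).
Step 1. Substitute u = y**3 - 3, turning ∫(-9*y**2*exp(9 - 3*y**3)) dy into ∫(-3*exp(-3*u)) du: now ∫(-3*exp(-3*u)) du.
Step 2. Evaluate the standard form: now exp(-3*u).
Step 3. Substitute back u = y**3 - 3: now exp(9 - 3*y**3).
Answer: exp(9 - 3*y**3).


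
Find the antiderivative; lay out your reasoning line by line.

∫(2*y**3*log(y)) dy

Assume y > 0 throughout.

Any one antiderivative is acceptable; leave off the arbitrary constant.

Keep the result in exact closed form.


Step 1. Integrate ∫(2*y**3*log(y)) dy by parts with u = log(y), dv = (2*y**3) dy, so v = y**4/2 [assuming y > 0]: now y**4*log(y)/2 + ∫(-y**3/2) dy.
Step 2. Evaluate the standard form: now y**4*log(y)/2 - y**4/8.
Answer: y**4*log(y)/2 - y**4/8.


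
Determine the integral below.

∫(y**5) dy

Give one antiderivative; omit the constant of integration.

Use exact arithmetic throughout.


Answer: y**6/6.


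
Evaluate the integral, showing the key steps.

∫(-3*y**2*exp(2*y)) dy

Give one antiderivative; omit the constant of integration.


Step 1. Integrate ∫(-3*y**2*exp(2*y)) dy by parts with u = y**2, dv = (-3*exp(2*y)) dy, so v = -3*exp(2*y)/2: now -3*y**2*exp(2*y)/2 + ∫(3*y*exp(2*y)) dy.
Step 2. Integrate ∫(3*y*exp(2*y)) dy by parts with u = y, dv = (3*exp(2*y)) dy, so v = 3*exp(2*y)/2: now -3*y**2*exp(2*y)/2 + 3*y*exp(2*y)/2 + ∫(-3*exp(2*y)/2) dy.
Step 3. Evaluate the standard form: now -3*y**2*exp(2*y)/2 + 3*y*exp(2*y)/2 - 3*exp(2*y)/4.
Answer: -3*y**2*exp(2*y)/2 + 3*y*exp(2*y)/2 - 3*exp(2*y)/4.


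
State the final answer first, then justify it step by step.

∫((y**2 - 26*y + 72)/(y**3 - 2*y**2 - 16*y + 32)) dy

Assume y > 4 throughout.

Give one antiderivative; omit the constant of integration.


The answer is -log(y - 4) - 2*log(y - 2) + 4*log(y + 4).
Step 1. Decompose ∫((y**2 - 26*y + 72)/(y**3 - 2*y**2 - 16*y + 32)) dy by partial fractions, (y**2 - 26*y + 72)/(y**3 - 2*y**2 - 16*y + 32) = 4/(y + 4) - 2/(y - 2) - 1/(y - 4): now ∫(-1/(y - 4)) dy + ∫(-2/(y - 2)) dy + ∫(4/(y + 4)) dy.
Step 2. Evaluate the standard form [assuming y > -4]: now 4*log(y + 4) + ∫(-1/(y - 4)) dy + ∫(-2/(y - 2)) dy.
Step 3. Evaluate the standard form [assuming y > 2]: now -2*log(y - 2) + 4*log(y + 4) + ∫(-1/(y - 4)) dy.
Step 4. Evaluate the standard form [assuming y > 4]: now -log(y - 4) - 2*log(y - 2) + 4*log(y + 4).
Answer: -log(y - 4) - 2*log(y - 2) + 4*log(y + 4).


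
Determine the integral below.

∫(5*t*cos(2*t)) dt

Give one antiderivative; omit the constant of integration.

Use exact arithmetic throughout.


Answer: 5*t*sin(2*t)/2 + 5*cos(2*t)/4.


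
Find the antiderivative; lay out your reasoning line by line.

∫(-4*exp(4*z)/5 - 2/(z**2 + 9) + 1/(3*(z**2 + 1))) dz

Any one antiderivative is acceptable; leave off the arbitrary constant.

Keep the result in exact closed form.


Step 1. Rewrite: now ∫(1/(3*(z**2 + 1))) dz + ∫(-2/(z**2 + 9)) dz + ∫(-4*exp(4*z)/5) dz.
Step 2. Evaluate the standard form: now -2*atan(z/3)/3 + ∫(1/(3*(z**2 + 1))) dz + ∫(-4*exp(4*z)/5) dz.
Step 3. Evaluate the standard form: now -exp(4*z)/5 - 2*atan(z/3)/3 + ∫(1/(3*(z**2 + 1))) dz.
Step 4. Evaluate the standard form: now -exp(4*z)/5 - 2*atan(z/3)/3 + atan(z)/3.
Answer: -exp(4*z)/5 - 2*atan(z/3)/3 + atan(z)/3.


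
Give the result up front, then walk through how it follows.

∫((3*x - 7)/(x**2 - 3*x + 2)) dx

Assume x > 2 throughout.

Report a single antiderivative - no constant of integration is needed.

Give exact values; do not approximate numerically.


The answer is -log(x - 2) + 4*log(x - 1).
Step 1. Decompose ∫((3*x - 7)/(x**2 - 3*x + 2)) dx by partial fractions, (3*x - 7)/(x**2 - 3*x + 2) = 4/(x - 1) - 1/(x - 2): now ∫(-1/(x - 2)) dx + ∫(4/(x - 1)) dx.
Step 2. Evaluate the standard form [assuming x > 1]: now 4*log(x - 1) + ∫(-1/(x - 2)) dx.
Step 3. Evaluate the standard form [assuming x > 2]: now -log(x - 2) + 4*log(x - 1).
Answer: -log(x - 2) + 4*log(x - 1).


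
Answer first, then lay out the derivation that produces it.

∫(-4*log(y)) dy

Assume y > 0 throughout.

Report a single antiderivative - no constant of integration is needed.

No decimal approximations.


The answer is -4*y*log(y) + 4*y.
Step 1. Integrate ∫(-4*log(y)) dy by parts with u = log(y), dv = (-4) dy, so v = -4*y [assuming y > 0]: now -4*y*log(y) + ∫(4) dy.
Step 2. Evaluate the standard form: now -4*y*log(y) + 4*y.
Answer: -4*y*log(y) + 4*y.


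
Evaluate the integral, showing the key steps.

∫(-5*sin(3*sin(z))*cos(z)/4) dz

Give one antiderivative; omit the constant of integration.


Step 1. Substitute u = sin(z), turning ∫(-5*sin(3*sin(z))*cos(z)/4) dz into ∫(-5*sin(3*u)/4) du: now ∫(-5*sin(3*u)/4) du.
Step 2. Evaluate the standard form: now 5*cos(3*u)/12.
Step 3. Substitute back u = sin(z): now 5*cos(3*sin(z))/12.
Answer: 5*cos(3*sin(z))/12.


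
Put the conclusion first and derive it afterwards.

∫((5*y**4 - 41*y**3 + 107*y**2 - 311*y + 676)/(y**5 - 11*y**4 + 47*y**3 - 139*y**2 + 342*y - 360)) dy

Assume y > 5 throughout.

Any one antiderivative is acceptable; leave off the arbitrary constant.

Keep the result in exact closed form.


The answer is -2*log(y - 5) + 4*log(y - 4) + 3*log(y - 2) + 2*atan(y/3)/3.
Step 1. Decompose ∫((5*y**4 - 41*y**3 + 107*y**2 - 311*y + 676)/(y**5 - 11*y**4 + 47*y**3 - 139*y**2 + 342*y - 360)) dy by partial fractions, (5*y**4 - 41*y**3 + 107*y**2 - 311*y + 676)/(y**5 - 11*y**4 + 47*y**3 - 139*y**2 + 342*y - 360) = 2/(y**2 + 9) + 3/(y - 2) + 4/(y - 4) - 2/(y - 5): now ∫(-2/(y - 5)) dy + ∫(4/(y - 4)) dy + ∫(3/(y - 2)) dy + ∫(2/(y**2 + 9)) dy.
Step 2. Evaluate the standard form [assuming y > 2]: now 3*log(y - 2) + ∫(-2/(y - 5)) dy + ∫(4/(y - 4)) dy + ∫(2/(y**2 + 9)) dy.
Step 3. Evaluate the standard form [assuming y > 5]: now -2*log(y - 5) + 3*log(y - 2) + ∫(4/(y - 4)) dy + ∫(2/(y**2 + 9)) dy.
Step 4. Evaluate the standard form [assuming y > 4]: now -2*log(y - 5) + 4*log(y - 4) + 3*log(y - 2) + ∫(2/(y**2 + 9)) dy.
Step 5. Evaluate the standard form: now -2*log(y - 5) + 4*log(y - 4) + 3*log(y - 2) + 2*atan(y/3)/3.
Answer: -2*log(y - 5) + 4*log(y - 4) + 3*log(y - 2) + 2*atan(y/3)/3.


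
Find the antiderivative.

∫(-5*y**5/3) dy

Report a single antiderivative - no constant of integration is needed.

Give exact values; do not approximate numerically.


Answer: -5*y**6/18.


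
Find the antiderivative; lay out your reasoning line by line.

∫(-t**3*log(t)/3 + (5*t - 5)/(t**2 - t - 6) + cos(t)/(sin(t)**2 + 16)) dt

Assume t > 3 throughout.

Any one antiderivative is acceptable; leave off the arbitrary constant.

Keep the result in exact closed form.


Step 1. Rewrite: now ∫(-t**3*log(t)/3) dt + ∫((5*t - 5)/(t**2 - t - 6)) dt + ∫(cos(t)/(sin(t)**2 + 16)) dt.
Step 2. Substitute u = sin(t), turning ∫(cos(t)/(sin(t)**2 + 16)) dt into ∫(1/(u**2 + 16)) du: now ∫(-t**3*log(t)/3) dt + ∫((5*t - 5)/(t**2 - t - 6)) dt + ∫(1/(u**2 + 16)) du.
Step 3. Evaluate the standard form: now atan(u/4)/4 + ∫(-t**3*log(t)/3) dt + ∫((5*t - 5)/(t**2 - t - 6)) dt.
Step 4. Substitute back u = sin(t): now atan(sin(t)/4)/4 + ∫(-t**3*log(t)/3) dt + ∫((5*t - 5)/(t**2 - t - 6)) dt.
Step 5. Decompose ∫((5*t - 5)/(t**2 - t - 6)) dt by partial fractions, (5*t - 5)/(t**2 - t - 6) = 3/(t + 2) + 2/(t - 3): now atan(sin(t)/4)/4 + ∫(-t**3*log(t)/3) dt + ∫(2/(t - 3)) dt + ∫(3/(t + 2)) dt.
Step 6. Evaluate the standard form [assuming t > -2]: now 3*log(t + 2) + atan(sin(t)/4)/4 + ∫(-t**3*log(t)/3) dt + ∫(2/(t - 3)) dt.
Step 7. Evaluate the standard form [assuming t > 3]: now 2*log(t - 3) + 3*log(t + 2) + atan(sin(t)/4)/4 + ∫(-t**3*log(t)/3) dt.
Step 8. Integrate ∫(-t**3*log(t)/3) dt by parts with u = log(t), dv = (-t**3/3) dt, so v = -t**4/12 [assuming t > 0]: now -t**4*log(t)/12 + 2*log(t - 3) + 3*log(t + 2) + atan(sin(t)/4)/4 + ∫(t**3/12) dt.
Step 9. Evaluate the standard form: now -t**4*log(t)/12 + t**4/48 + 2*log(t - 3) + 3*log(t + 2) + atan(sin(t)/4)/4.
Answer: -t**4*log(t)/12 + t**4/48 + 2*log(t - 3) + 3*log(t + 2) + atan(sin(t)/4)/4.


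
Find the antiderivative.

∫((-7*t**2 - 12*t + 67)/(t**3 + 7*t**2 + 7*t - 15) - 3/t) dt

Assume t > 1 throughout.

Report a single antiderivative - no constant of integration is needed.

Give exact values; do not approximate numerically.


Answer: -3*log(t) + 2*log(t - 1) - 5*log(t + 3) - 4*log(t + 5).


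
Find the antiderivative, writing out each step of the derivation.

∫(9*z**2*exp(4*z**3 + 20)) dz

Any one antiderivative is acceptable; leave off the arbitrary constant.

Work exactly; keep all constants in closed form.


Step 1. Substitute u = z**3 + 5, turning ∫(9*z**2*exp(4*z**3 + 20)) dz into ∫(3*exp(4*u)) du: now ∫(3*exp(4*u)) du.
Step 2. Evaluate the standard form: now 3*exp(4*u)/4.
Step 3. Substitute back u = z**3 + 5: now 3*exp(4*z**3 + 20)/4.
Answer: 3*exp(4*z**3 + 20)/4.


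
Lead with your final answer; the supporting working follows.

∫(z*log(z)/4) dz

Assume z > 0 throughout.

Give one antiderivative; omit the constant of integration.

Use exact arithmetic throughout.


The answer is z**2*log(z)/8 - z**2/16.
Step 1. Integrate ∫(z*log(z)/4) dz by parts with u = log(z), dv = (z/4) dz, so v = z**2/8 [assuming z > 0]: now z**2*log(z)/8 + ∫(-z/8) dz.
Step 2. Evaluate the standard form: now z**2*log(z)/8 - z**2/16.
Answer: z**2*log(z)/8 - z**2/16.


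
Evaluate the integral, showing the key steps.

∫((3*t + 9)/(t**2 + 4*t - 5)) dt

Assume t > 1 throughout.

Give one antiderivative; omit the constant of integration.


Step 1. Decompose ∫((3*t + 9)/(t**2 + 4*t - 5)) dt by partial fractions, (3*t + 9)/(t**2 + 4*t - 5) = 1/(t + 5) + 2/(t - 1): now ∫(2/(t - 1)) dt + ∫(1/(t + 5)) dt.
Step 2. Evaluate the standard form [assuming t > 1]: now 2*log(t - 1) + ∫(1/(t + 5)) dt.
Step 3. Evaluate the standard form [assuming t > -5]: now 2*log(t - 1) + log(t + 5).
Answer: 2*log(t - 1) + log(t + 5).


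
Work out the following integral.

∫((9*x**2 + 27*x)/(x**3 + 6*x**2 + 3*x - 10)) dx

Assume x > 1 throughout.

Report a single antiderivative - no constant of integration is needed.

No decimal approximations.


Answer: 2*log(x - 1) + 2*log(x + 2) + 5*log(x + 5).


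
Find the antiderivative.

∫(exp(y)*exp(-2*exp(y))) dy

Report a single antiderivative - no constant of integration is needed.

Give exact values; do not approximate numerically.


Answer: -exp(-2*exp(y))/2.


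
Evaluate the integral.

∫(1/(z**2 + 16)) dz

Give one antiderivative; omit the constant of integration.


Answer: atan(z/4)/4.


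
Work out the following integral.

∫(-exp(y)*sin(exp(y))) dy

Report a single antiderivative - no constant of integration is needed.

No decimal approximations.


Answer: cos(exp(y)).


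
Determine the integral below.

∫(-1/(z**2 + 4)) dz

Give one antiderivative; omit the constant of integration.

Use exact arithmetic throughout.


Answer: -atan(z/2)/2.


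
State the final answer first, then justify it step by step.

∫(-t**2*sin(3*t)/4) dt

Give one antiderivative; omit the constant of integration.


The answer is t**2*cos(3*t)/12 - t*sin(3*t)/18 - cos(3*t)/54.
Step 1. Integrate ∫(-t**2*sin(3*t)/4) dt by parts with u = t**2, dv = (-sin(3*t)/4) dt, so v = cos(3*t)/12: now t**2*cos(3*t)/12 + ∫(-t*cos(3*t)/6) dt.
Step 2. Integrate ∫(-t*cos(3*t)/6) dt by parts with u = t, dv = (-cos(3*t)/6) dt, so v = -sin(3*t)/18: now t**2*cos(3*t)/12 - t*sin(3*t)/18 + ∫(sin(3*t)/18) dt.
Step 3. Evaluate the standard form: now t**2*cos(3*t)/12 - t*sin(3*t)/18 - cos(3*t)/54.
Answer: t**2*cos(3*t)/12 - t*sin(3*t)/18 - cos(3*t)/54.


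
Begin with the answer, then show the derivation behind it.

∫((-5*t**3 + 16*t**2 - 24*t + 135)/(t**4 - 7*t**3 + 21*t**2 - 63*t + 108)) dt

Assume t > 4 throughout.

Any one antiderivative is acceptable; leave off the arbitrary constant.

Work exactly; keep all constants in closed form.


The answer is -log(t - 4) - 4*log(t - 3) - atan(t/3).
Step 1. Decompose ∫((-5*t**3 + 16*t**2 - 24*t + 135)/(t**4 - 7*t**3 + 21*t**2 - 63*t + 108)) dt by partial fractions, (-5*t**3 + 16*t**2 - 24*t + 135)/(t**4 - 7*t**3 + 21*t**2 - 63*t + 108) = -3/(t**2 + 9) - 4/(t - 3) - 1/(t - 4): now ∫(-1/(t - 4)) dt + ∫(-4/(t - 3)) dt + ∫(-3/(t**2 + 9)) dt.
Step 2. Evaluate the standard form [assuming t > 4]: now -log(t - 4) + ∫(-4/(t - 3)) dt + ∫(-3/(t**2 + 9)) dt.
Step 3. Evaluate the standard form [assuming t > 3]: now -log(t - 4) - 4*log(t - 3) + ∫(-3/(t**2 + 9)) dt.
Step 4. Evaluate the standard form: now -log(t - 4) - 4*log(t - 3) - atan(t/3).
Answer: -log(t - 4) - 4*log(t - 3) - atan(t/3).


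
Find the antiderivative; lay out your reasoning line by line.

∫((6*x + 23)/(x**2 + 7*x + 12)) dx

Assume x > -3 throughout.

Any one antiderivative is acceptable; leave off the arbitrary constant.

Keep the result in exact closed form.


Step 1. Decompose ∫((6*x + 23)/(x**2 + 7*x + 12)) dx by partial fractions, (6*x + 23)/(x**2 + 7*x + 12) = 1/(x + 4) + 5/(x + 3): now ∫(5/(x + 3)) dx + ∫(1/(x + 4)) dx.
Step 2. Evaluate the standard form [assuming x > -4]: now log(x + 4) + ∫(5/(x + 3)) dx.
Step 3. Evaluate the standard form [assuming x > -3]: now 5*log(x + 3) + log(x + 4).
Answer: 5*log(x + 3) + log(x + 4).


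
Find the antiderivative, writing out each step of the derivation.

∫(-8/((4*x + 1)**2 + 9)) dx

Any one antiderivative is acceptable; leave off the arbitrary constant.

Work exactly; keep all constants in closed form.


Step 1. Substitute u = 4*x + 1, turning ∫(-8/((4*x + 1)**2 + 9)) dx into ∫(-2/(u**2 + 9)) du: now ∫(-2/(u**2 + 9)) du.
Step 2. Evaluate the standard form: now -2*atan(u/3)/3.
Step 3. Substitute back u = 4*x + 1: now -2*atan(4*x/3 + 1/3)/3.
Answer: -2*atan(4*x/3 + 1/3)/3.


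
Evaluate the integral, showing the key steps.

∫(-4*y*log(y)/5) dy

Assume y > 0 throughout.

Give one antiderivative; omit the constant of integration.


Step 1. Integrate ∫(-4*y*log(y)/5) dy by parts with u = log(y), dv = (-4*y/5) dy, so v = -2*y**2/5 [assuming y > 0]: now -2*y**2*log(y)/5 + ∫(2*y/5) dy.
Step 2. Evaluate the standard form: now -2*y**2*log(y)/5 + y**2/5.
Answer: -2*y**2*log(y)/5 + y**2/5.


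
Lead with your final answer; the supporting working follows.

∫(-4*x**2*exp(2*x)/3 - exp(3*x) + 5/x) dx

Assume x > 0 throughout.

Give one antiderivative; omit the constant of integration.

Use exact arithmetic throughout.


The answer is -2*x**2*exp(2*x)/3 + 2*x*exp(2*x)/3 - exp(3*x)/3 - exp(2*x)/3 + 5*log(x).
Step 1. Rewrite: now ∫(5/x) dx + ∫(-4*x**2*exp(2*x)/3) dx + ∫(-exp(3*x)) dx.
Step 2. Integrate ∫(-4*x**2*exp(2*x)/3) dx by parts with u = x**2, dv = (-4*exp(2*x)/3) dx, so v = -2*exp(2*x)/3: now -2*x**2*exp(2*x)/3 + ∫(5/x) dx + ∫(4*x*exp(2*x)/3) dx + ∫(-exp(3*x)) dx.
Step 3. Integrate ∫(4*x*exp(2*x)/3) dx by parts with u = x, dv = (4*exp(2*x)/3) dx, so v = 2*exp(2*x)/3: now -2*x**2*exp(2*x)/3 + 2*x*exp(2*x)/3 + ∫(5/x) dx + ∫(-2*exp(2*x)/3) dx + ∫(-exp(3*x)) dx.
Step 4. Evaluate the standard form: now -2*x**2*exp(2*x)/3 + 2*x*exp(2*x)/3 - exp(2*x)/3 + ∫(5/x) dx + ∫(-exp(3*x)) dx.
Step 5. Evaluate the standard form: now -2*x**2*exp(2*x)/3 + 2*x*exp(2*x)/3 - exp(3*x)/3 - exp(2*x)/3 + ∫(5/x) dx.
Step 6. Evaluate the standard form [assuming x > 0]: now -2*x**2*exp(2*x)/3 + 2*x*exp(2*x)/3 - exp(3*x)/3 - exp(2*x)/3 + 5*log(x).
Answer: -2*x**2*exp(2*x)/3 + 2*x*exp(2*x)/3 - exp(3*x)/3 - exp(2*x)/3 + 5*log(x).


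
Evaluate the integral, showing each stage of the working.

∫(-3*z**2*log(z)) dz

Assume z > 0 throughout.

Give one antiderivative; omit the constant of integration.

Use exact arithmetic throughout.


Step 1. Integrate ∫(-3*z**2*log(z)) dz by parts with u = log(z), dv = (-3*z**2) dz, so v = -z**3 [assuming z > 0]: now -z**3*log(z) + ∫(z**2) dz.
Step 2. Evaluate the standard form: now -z**3*log(z) + z**3/3.
Answer: -z**3*log(z) + z**3/3.


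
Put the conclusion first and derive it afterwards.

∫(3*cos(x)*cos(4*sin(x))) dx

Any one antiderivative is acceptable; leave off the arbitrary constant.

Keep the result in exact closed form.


The answer is 3*sin(4*sin(x))/4.
Step 1. Substitute u = sin(x), turning ∫(3*cos(x)*cos(4*sin(x))) dx into ∫(3*cos(4*u)) du: now ∫(3*cos(4*u)) du.
Step 2. Evaluate the standard form: now 3*sin(4*u)/4.
Step 3. Substitute back u = sin(x): now 3*sin(4*sin(x))/4.
Answer: 3*sin(4*sin(x))/4.


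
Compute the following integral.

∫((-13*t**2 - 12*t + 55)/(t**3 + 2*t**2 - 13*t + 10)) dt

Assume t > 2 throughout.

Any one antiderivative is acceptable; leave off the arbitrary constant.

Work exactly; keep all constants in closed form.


Answer: -3*log(t - 2) - 5*log(t - 1) - 5*log(t + 5).


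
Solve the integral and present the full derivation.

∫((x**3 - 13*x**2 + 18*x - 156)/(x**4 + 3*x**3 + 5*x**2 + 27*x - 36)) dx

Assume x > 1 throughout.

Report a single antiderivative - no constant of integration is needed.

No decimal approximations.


Step 1. Decompose ∫((x**3 - 13*x**2 + 18*x - 156)/(x**4 + 3*x**3 + 5*x**2 + 27*x - 36)) dx by partial fractions, (x**3 - 13*x**2 + 18*x - 156)/(x**4 + 3*x**3 + 5*x**2 + 27*x - 36) = 3/(x**2 + 9) + 4/(x + 4) - 3/(x - 1): now ∫(-3/(x - 1)) dx + ∫(4/(x + 4)) dx + ∫(3/(x**2 + 9)) dx.
Step 2. Evaluate the standard form [assuming x > -4]: now 4*log(x + 4) + ∫(-3/(x - 1)) dx + ∫(3/(x**2 + 9)) dx.
Step 3. Evaluate the standard form [assuming x > 1]: now -3*log(x - 1) + 4*log(x + 4) + ∫(3/(x**2 + 9)) dx.
Step 4. Evaluate the standard form: now -3*log(x - 1) + 4*log(x + 4) + atan(x/3).
Answer: -3*log(x - 1) + 4*log(x + 4) + atan(x/3).


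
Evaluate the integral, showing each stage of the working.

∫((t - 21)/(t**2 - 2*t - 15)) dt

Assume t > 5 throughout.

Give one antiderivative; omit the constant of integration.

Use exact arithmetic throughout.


Step 1. Decompose ∫((t - 21)/(t**2 - 2*t - 15)) dt by partial fractions, (t - 21)/(t**2 - 2*t - 15) = 3/(t + 3) - 2/(t - 5): now ∫(-2/(t - 5)) dt + ∫(3/(t + 3)) dt.
Step 2. Evaluate the standard form [assuming t > 5]: now -2*log(t - 5) + ∫(3/(t + 3)) dt.
Step 3. Evaluate the standard form [assuming t > -3]: now -2*log(t - 5) + 3*log(t + 3).
Answer: -2*log(t - 5) + 3*log(t + 3).


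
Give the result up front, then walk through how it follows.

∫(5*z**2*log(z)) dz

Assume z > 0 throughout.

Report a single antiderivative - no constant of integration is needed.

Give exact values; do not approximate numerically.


The answer is 5*z**3*log(z)/3 - 5*z**3/9.
Step 1. Integrate ∫(5*z**2*log(z)) dz by parts with u = log(z), dv = (5*z**2) dz, so v = 5*z**3/3 [assuming z > 0]: now 5*z**3*log(z)/3 + ∫(-5*z**2/3) dz.
Step 2. Evaluate the standard form: now 5*z**3*log(z)/3 - 5*z**3/9.
Answer: 5*z**3*log(z)/3 - 5*z**3/9.


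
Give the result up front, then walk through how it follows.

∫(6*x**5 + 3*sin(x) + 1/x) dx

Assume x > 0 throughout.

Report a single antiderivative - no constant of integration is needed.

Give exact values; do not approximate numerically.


The answer is x**6 + log(x) - 3*cos(x).
Step 1. Rewrite: now ∫(1/x) dx + ∫(6*x**5) dx + ∫(3*sin(x)) dx.
Step 2. Evaluate the standard form [assuming x > 0]: now log(x) + ∫(6*x**5) dx + ∫(3*sin(x)) dx.
Step 3. Evaluate the standard form: now log(x) - 3*cos(x) + ∫(6*x**5) dx.
Step 4. Evaluate the standard form: now x**6 + log(x) - 3*cos(x).
Answer: x**6 + log(x) - 3*cos(x).


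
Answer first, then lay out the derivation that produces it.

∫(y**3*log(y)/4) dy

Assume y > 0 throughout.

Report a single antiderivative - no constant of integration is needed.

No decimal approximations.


The answer is y**4*log(y)/16 - y**4/64.
Step 1. Integrate ∫(y**3*log(y)/4) dy by parts with u = log(y), dv = (y**3/4) dy, so v = y**4/16 [assuming y > 0]: now y**4*log(y)/16 + ∫(-y**3/16) dy.
Step 2. Evaluate the standard form: now y**4*log(y)/16 - y**4/64.
Answer: y**4*log(y)/16 - y**4/64.


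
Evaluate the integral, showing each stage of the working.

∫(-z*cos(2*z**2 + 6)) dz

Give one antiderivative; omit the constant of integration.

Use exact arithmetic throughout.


Step 1. Substitute u = z**2 + 3, turning ∫(-z*cos(2*z**2 + 6)) dz into ∫(-cos(2*u)/2) du: now ∫(-cos(2*u)/2) du.
Step 2. Evaluate the standard form: now -sin(2*u)/4.
Step 3. Substitute back u = z**2 + 3: now -sin(2*z**2 + 6)/4.
Answer: -sin(2*z**2 + 6)/4.


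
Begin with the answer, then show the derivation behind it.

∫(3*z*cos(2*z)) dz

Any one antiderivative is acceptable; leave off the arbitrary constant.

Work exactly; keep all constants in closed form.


The answer is 3*z*sin(2*z)/2 + 3*cos(2*z)/4.
Step 1. Integrate ∫(3*z*cos(2*z)) dz by parts with u = z, dv = (3*cos(2*z)) dz, so v = 3*sin(2*z)/2: now 3*z*sin(2*z)/2 + ∫(-3*sin(2*z)/2) dz.
Step 2. Evaluate the standard form: now 3*z*sin(2*z)/2 + 3*cos(2*z)/4.
Answer: 3*z*sin(2*z)/2 + 3*cos(2*z)/4.


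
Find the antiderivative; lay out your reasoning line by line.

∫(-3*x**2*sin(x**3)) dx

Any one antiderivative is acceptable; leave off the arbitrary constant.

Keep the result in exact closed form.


Step 1. Substitute u = x**3, turning ∫(-3*x**2*sin(x**3)) dx into ∫(-sin(u)) du: now ∫(-sin(u)) du.
Step 2. Evaluate the standard form: now cos(u).
Step 3. Substitute back u = x**3: now cos(x**3).
Answer: cos(x**3).


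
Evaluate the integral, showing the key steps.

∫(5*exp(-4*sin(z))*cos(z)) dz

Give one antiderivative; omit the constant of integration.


Step 1. Substitute u = sin(z), turning ∫(5*exp(-4*sin(z))*cos(z)) dz into ∫(5*exp(-4*u)) du: now ∫(5*exp(-4*u)) du.
Step 2. Evaluate the standard form: now -5*exp(-4*u)/4.
Step 3. Substitute back u = sin(z): now -5*exp(-4*sin(z))/4.
Answer: -5*exp(-4*sin(z))/4.


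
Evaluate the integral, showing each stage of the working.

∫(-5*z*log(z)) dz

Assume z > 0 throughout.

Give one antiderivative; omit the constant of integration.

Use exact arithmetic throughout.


Step 1. Integrate ∫(-5*z*log(z)) dz by parts with u = log(z), dv = (-5*z) dz, so v = -5*z**2/2 [assuming z > 0]: now -5*z**2*log(z)/2 + ∫(5*z/2) dz.
Step 2. Evaluate the standard form: now -5*z**2*log(z)/2 + 5*z**2/4.
Answer: -5*z**2*log(z)/2 + 5*z**2/4.


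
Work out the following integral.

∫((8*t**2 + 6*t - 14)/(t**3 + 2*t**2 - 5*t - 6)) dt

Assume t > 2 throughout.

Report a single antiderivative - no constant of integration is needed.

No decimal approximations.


Answer: 2*log(t - 2) + 2*log(t + 1) + 4*log(t + 3).


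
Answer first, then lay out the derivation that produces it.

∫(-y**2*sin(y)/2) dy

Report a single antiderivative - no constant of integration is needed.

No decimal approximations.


The answer is y**2*cos(y)/2 - y*sin(y) - cos(y).
Step 1. Integrate ∫(-y**2*sin(y)/2) dy by parts with u = y**2, dv = (-sin(y)/2) dy, so v = cos(y)/2: now y**2*cos(y)/2 + ∫(-y*cos(y)) dy.
Step 2. Integrate ∫(-y*cos(y)) dy by parts with u = y, dv = (-cos(y)) dy, so v = -sin(y): now y**2*cos(y)/2 - y*sin(y) + ∫(sin(y)) dy.
Step 3. Evaluate the standard form: now y**2*cos(y)/2 - y*sin(y) - cos(y).
Answer: y**2*cos(y)/2 - y*sin(y) - cos(y).


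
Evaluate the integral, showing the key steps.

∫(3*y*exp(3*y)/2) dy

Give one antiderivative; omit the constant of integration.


Step 1. Integrate ∫(3*y*exp(3*y)/2) dy by parts with u = y, dv = (3*exp(3*y)/2) dy, so v = exp(3*y)/2: now y*exp(3*y)/2 + ∫(-exp(3*y)/2) dy.
Step 2. Evaluate the standard form: now y*exp(3*y)/2 - exp(3*y)/6.
Answer: y*exp(3*y)/2 - exp(3*y)/6.


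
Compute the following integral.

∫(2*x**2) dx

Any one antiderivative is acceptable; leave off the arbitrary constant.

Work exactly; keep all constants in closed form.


Answer: 2*x**3/3.


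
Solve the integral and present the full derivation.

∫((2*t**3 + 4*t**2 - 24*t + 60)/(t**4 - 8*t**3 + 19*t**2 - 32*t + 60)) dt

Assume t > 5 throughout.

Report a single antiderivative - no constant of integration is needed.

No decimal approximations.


Step 1. Decompose ∫((2*t**3 + 4*t**2 - 24*t + 60)/(t**4 - 8*t**3 + 19*t**2 - 32*t + 60)) dt by partial fractions, (2*t**3 + 4*t**2 - 24*t + 60)/(t**4 - 8*t**3 + 19*t**2 - 32*t + 60) = 4/(t**2 + 4) - 3/(t - 3) + 5/(t - 5): now ∫(5/(t - 5)) dt + ∫(-3/(t - 3)) dt + ∫(4/(t**2 + 4)) dt.
Step 2. Evaluate the standard form [assuming t > 3]: now -3*log(t - 3) + ∫(5/(t - 5)) dt + ∫(4/(t**2 + 4)) dt.
Step 3. Evaluate the standard form [assuming t > 5]: now 5*log(t - 5) - 3*log(t - 3) + ∫(4/(t**2 + 4)) dt.
Step 4. Evaluate the standard form: now 5*log(t - 5) - 3*log(t - 3) + 2*atan(t/2).
Answer: 5*log(t - 5) - 3*log(t - 3) + 2*atan(t/2).
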